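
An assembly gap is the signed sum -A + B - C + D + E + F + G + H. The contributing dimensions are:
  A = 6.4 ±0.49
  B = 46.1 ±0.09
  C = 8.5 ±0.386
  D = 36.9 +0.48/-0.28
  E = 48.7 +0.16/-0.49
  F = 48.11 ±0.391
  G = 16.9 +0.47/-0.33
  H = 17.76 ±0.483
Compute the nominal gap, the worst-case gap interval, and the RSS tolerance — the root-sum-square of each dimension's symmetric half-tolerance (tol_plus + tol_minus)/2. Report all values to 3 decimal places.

Stack each dimension's contribution:
  -A: nom -6.400 → Σnom=-6.400; wc +0.490/-0.490 → slack +0.490/-0.490; half-tol=0.490, Σhalf²=0.240100
  +B: nom +46.100 → Σnom=39.700; wc +0.090/-0.090 → slack +0.580/-0.580; half-tol=0.090, Σhalf²=0.248200
  -C: nom -8.500 → Σnom=31.200; wc +0.386/-0.386 → slack +0.966/-0.966; half-tol=0.386, Σhalf²=0.397196
  +D: nom +36.900 → Σnom=68.100; wc +0.480/-0.280 → slack +1.446/-1.246; half-tol=0.380, Σhalf²=0.541596
  +E: nom +48.700 → Σnom=116.800; wc +0.160/-0.490 → slack +1.606/-1.736; half-tol=0.325, Σhalf²=0.647221
  +F: nom +48.110 → Σnom=164.910; wc +0.391/-0.391 → slack +1.997/-2.127; half-tol=0.391, Σhalf²=0.800102
  +G: nom +16.900 → Σnom=181.810; wc +0.470/-0.330 → slack +2.467/-2.457; half-tol=0.400, Σhalf²=0.960102
  +H: nom +17.760 → Σnom=199.570; wc +0.483/-0.483 → slack +2.950/-2.940; half-tol=0.483, Σhalf²=1.193391
Nominal = 199.570. Worst-case = [199.570 - 2.940, 199.570 + 2.950] = [196.630, 202.520]. RSS = √1.193391 = 1.092.

nominal=199.570 wc=[196.630,202.520] rss=1.092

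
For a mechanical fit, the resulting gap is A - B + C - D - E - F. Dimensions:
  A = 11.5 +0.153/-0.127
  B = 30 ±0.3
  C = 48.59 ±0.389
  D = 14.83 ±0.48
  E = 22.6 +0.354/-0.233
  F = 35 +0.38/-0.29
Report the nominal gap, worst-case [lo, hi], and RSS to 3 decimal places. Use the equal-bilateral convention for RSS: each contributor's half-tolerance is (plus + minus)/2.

Stack each dimension's contribution:
  +A: nom +11.500 → Σnom=11.500; wc +0.153/-0.127 → slack +0.153/-0.127; half-tol=0.140, Σhalf²=0.019600
  -B: nom -30.000 → Σnom=-18.500; wc +0.300/-0.300 → slack +0.453/-0.427; half-tol=0.300, Σhalf²=0.109600
  +C: nom +48.590 → Σnom=30.090; wc +0.389/-0.389 → slack +0.842/-0.816; half-tol=0.389, Σhalf²=0.260921
  -D: nom -14.830 → Σnom=15.260; wc +0.480/-0.480 → slack +1.322/-1.296; half-tol=0.480, Σhalf²=0.491321
  -E: nom -22.600 → Σnom=-7.340; wc +0.233/-0.354 → slack +1.555/-1.650; half-tol=0.293, Σhalf²=0.577463
  -F: nom -35.000 → Σnom=-42.340; wc +0.290/-0.380 → slack +1.845/-2.030; half-tol=0.335, Σhalf²=0.689688
Nominal = -42.340. Worst-case = [-42.340 - 2.030, -42.340 + 1.845] = [-44.370, -40.495]. RSS = √0.689688 = 0.830.

nominal=-42.340 wc=[-44.370,-40.495] rss=0.830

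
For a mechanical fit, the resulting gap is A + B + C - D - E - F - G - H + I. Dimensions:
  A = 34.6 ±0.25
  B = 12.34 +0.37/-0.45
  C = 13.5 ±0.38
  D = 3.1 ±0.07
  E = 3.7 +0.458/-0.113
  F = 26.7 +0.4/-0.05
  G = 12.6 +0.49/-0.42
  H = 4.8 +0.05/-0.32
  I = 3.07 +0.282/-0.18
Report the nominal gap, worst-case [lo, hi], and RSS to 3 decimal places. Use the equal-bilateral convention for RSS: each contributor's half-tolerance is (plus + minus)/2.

Stack each dimension's contribution:
  +A: nom +34.600 → Σnom=34.600; wc +0.250/-0.250 → slack +0.250/-0.250; half-tol=0.250, Σhalf²=0.062500
  +B: nom +12.340 → Σnom=46.940; wc +0.370/-0.450 → slack +0.620/-0.700; half-tol=0.410, Σhalf²=0.230600
  +C: nom +13.500 → Σnom=60.440; wc +0.380/-0.380 → slack +1.000/-1.080; half-tol=0.380, Σhalf²=0.375000
  -D: nom -3.100 → Σnom=57.340; wc +0.070/-0.070 → slack +1.070/-1.150; half-tol=0.070, Σhalf²=0.379900
  -E: nom -3.700 → Σnom=53.640; wc +0.113/-0.458 → slack +1.183/-1.608; half-tol=0.286, Σhalf²=0.461410
  -F: nom -26.700 → Σnom=26.940; wc +0.050/-0.400 → slack +1.233/-2.008; half-tol=0.225, Σhalf²=0.512035
  -G: nom -12.600 → Σnom=14.340; wc +0.420/-0.490 → slack +1.653/-2.498; half-tol=0.455, Σhalf²=0.719060
  -H: nom -4.800 → Σnom=9.540; wc +0.320/-0.050 → slack +1.973/-2.548; half-tol=0.185, Σhalf²=0.753285
  +I: nom +3.070 → Σnom=12.610; wc +0.282/-0.180 → slack +2.255/-2.728; half-tol=0.231, Σhalf²=0.806646
Nominal = 12.610. Worst-case = [12.610 - 2.728, 12.610 + 2.255] = [9.882, 14.865]. RSS = √0.806646 = 0.898.

nominal=12.610 wc=[9.882,14.865] rss=0.898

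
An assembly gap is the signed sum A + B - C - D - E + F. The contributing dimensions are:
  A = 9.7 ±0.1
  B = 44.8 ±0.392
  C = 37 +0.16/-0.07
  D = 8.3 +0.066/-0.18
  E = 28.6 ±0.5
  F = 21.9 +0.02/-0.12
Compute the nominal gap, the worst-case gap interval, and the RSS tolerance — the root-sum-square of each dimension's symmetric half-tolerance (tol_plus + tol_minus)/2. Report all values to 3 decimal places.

Stack each dimension's contribution:
  +A: nom +9.700 → Σnom=9.700; wc +0.100/-0.100 → slack +0.100/-0.100; half-tol=0.100, Σhalf²=0.010000
  +B: nom +44.800 → Σnom=54.500; wc +0.392/-0.392 → slack +0.492/-0.492; half-tol=0.392, Σhalf²=0.163664
  -C: nom -37.000 → Σnom=17.500; wc +0.070/-0.160 → slack +0.562/-0.652; half-tol=0.115, Σhalf²=0.176889
  -D: nom -8.300 → Σnom=9.200; wc +0.180/-0.066 → slack +0.742/-0.718; half-tol=0.123, Σhalf²=0.192018
  -E: nom -28.600 → Σnom=-19.400; wc +0.500/-0.500 → slack +1.242/-1.218; half-tol=0.500, Σhalf²=0.442018
  +F: nom +21.900 → Σnom=2.500; wc +0.020/-0.120 → slack +1.262/-1.338; half-tol=0.070, Σhalf²=0.446918
Nominal = 2.500. Worst-case = [2.500 - 1.338, 2.500 + 1.262] = [1.162, 3.762]. RSS = √0.446918 = 0.669.

nominal=2.500 wc=[1.162,3.762] rss=0.669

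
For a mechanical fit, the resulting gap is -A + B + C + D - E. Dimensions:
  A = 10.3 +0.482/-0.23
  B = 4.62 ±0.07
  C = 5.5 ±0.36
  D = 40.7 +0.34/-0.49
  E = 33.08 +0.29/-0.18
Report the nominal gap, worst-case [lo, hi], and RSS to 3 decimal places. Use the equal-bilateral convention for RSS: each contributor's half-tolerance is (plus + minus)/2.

Stack each dimension's contribution:
  -A: nom -10.300 → Σnom=-10.300; wc +0.230/-0.482 → slack +0.230/-0.482; half-tol=0.356, Σhalf²=0.126736
  +B: nom +4.620 → Σnom=-5.680; wc +0.070/-0.070 → slack +0.300/-0.552; half-tol=0.070, Σhalf²=0.131636
  +C: nom +5.500 → Σnom=-0.180; wc +0.360/-0.360 → slack +0.660/-0.912; half-tol=0.360, Σhalf²=0.261236
  +D: nom +40.700 → Σnom=40.520; wc +0.340/-0.490 → slack +1.000/-1.402; half-tol=0.415, Σhalf²=0.433461
  -E: nom -33.080 → Σnom=7.440; wc +0.180/-0.290 → slack +1.180/-1.692; half-tol=0.235, Σhalf²=0.488686
Nominal = 7.440. Worst-case = [7.440 - 1.692, 7.440 + 1.180] = [5.748, 8.620]. RSS = √0.488686 = 0.699.

nominal=7.440 wc=[5.748,8.620] rss=0.699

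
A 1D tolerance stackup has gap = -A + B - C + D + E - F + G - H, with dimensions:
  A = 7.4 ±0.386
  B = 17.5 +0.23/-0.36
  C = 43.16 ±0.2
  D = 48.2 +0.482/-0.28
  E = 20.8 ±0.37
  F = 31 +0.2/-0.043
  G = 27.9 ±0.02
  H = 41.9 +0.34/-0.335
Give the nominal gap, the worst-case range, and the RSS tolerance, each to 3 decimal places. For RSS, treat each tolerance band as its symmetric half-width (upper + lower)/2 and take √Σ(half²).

Stack each dimension's contribution:
  -A: nom -7.400 → Σnom=-7.400; wc +0.386/-0.386 → slack +0.386/-0.386; half-tol=0.386, Σhalf²=0.148996
  +B: nom +17.500 → Σnom=10.100; wc +0.230/-0.360 → slack +0.616/-0.746; half-tol=0.295, Σhalf²=0.236021
  -C: nom -43.160 → Σnom=-33.060; wc +0.200/-0.200 → slack +0.816/-0.946; half-tol=0.200, Σhalf²=0.276021
  +D: nom +48.200 → Σnom=15.140; wc +0.482/-0.280 → slack +1.298/-1.226; half-tol=0.381, Σhalf²=0.421182
  +E: nom +20.800 → Σnom=35.940; wc +0.370/-0.370 → slack +1.668/-1.596; half-tol=0.370, Σhalf²=0.558082
  -F: nom -31.000 → Σnom=4.940; wc +0.043/-0.200 → slack +1.711/-1.796; half-tol=0.121, Σhalf²=0.572844
  +G: nom +27.900 → Σnom=32.840; wc +0.020/-0.020 → slack +1.731/-1.816; half-tol=0.020, Σhalf²=0.573244
  -H: nom -41.900 → Σnom=-9.060; wc +0.335/-0.340 → slack +2.066/-2.156; half-tol=0.338, Σhalf²=0.687150
Nominal = -9.060. Worst-case = [-9.060 - 2.156, -9.060 + 2.066] = [-11.216, -6.994]. RSS = √0.687150 = 0.829.

nominal=-9.060 wc=[-11.216,-6.994] rss=0.829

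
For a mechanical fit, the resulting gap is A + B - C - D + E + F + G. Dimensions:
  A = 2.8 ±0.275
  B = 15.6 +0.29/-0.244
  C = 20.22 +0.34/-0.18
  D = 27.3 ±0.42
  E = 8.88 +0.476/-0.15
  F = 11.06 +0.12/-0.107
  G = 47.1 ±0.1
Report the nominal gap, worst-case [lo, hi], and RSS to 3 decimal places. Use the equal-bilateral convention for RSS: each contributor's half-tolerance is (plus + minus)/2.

Stack each dimension's contribution:
  +A: nom +2.800 → Σnom=2.800; wc +0.275/-0.275 → slack +0.275/-0.275; half-tol=0.275, Σhalf²=0.075625
  +B: nom +15.600 → Σnom=18.400; wc +0.290/-0.244 → slack +0.565/-0.519; half-tol=0.267, Σhalf²=0.146914
  -C: nom -20.220 → Σnom=-1.820; wc +0.180/-0.340 → slack +0.745/-0.859; half-tol=0.260, Σhalf²=0.214514
  -D: nom -27.300 → Σnom=-29.120; wc +0.420/-0.420 → slack +1.165/-1.279; half-tol=0.420, Σhalf²=0.390914
  +E: nom +8.880 → Σnom=-20.240; wc +0.476/-0.150 → slack +1.641/-1.429; half-tol=0.313, Σhalf²=0.488883
  +F: nom +11.060 → Σnom=-9.180; wc +0.120/-0.107 → slack +1.761/-1.536; half-tol=0.113, Σhalf²=0.501765
  +G: nom +47.100 → Σnom=37.920; wc +0.100/-0.100 → slack +1.861/-1.636; half-tol=0.100, Σhalf²=0.511765
Nominal = 37.920. Worst-case = [37.920 - 1.636, 37.920 + 1.861] = [36.284, 39.781]. RSS = √0.511765 = 0.715.

nominal=37.920 wc=[36.284,39.781] rss=0.715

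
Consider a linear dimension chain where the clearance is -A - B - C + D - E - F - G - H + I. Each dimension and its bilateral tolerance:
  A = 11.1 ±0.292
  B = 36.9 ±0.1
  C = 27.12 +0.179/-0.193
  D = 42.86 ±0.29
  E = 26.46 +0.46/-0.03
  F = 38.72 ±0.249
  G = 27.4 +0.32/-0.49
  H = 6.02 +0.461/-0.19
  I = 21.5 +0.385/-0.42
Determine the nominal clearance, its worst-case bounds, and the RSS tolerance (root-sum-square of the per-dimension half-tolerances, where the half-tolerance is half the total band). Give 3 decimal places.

nominal=-109.360 wc=[-112.131,-107.141] rss=0.876

Stack each dimension's contribution:
  -A: nom -11.100 → Σnom=-11.100; wc +0.292/-0.292 → slack +0.292/-0.292; half-tol=0.292, Σhalf²=0.085264
  -B: nom -36.900 → Σnom=-48.000; wc +0.100/-0.100 → slack +0.392/-0.392; half-tol=0.100, Σhalf²=0.095264
  -C: nom -27.120 → Σnom=-75.120; wc +0.193/-0.179 → slack +0.585/-0.571; half-tol=0.186, Σhalf²=0.129860
  +D: nom +42.860 → Σnom=-32.260; wc +0.290/-0.290 → slack +0.875/-0.861; half-tol=0.290, Σhalf²=0.213960
  -E: nom -26.460 → Σnom=-58.720; wc +0.030/-0.460 → slack +0.905/-1.321; half-tol=0.245, Σhalf²=0.273985
  -F: nom -38.720 → Σnom=-97.440; wc +0.249/-0.249 → slack +1.154/-1.570; half-tol=0.249, Σhalf²=0.335986
  -G: nom -27.400 → Σnom=-124.840; wc +0.490/-0.320 → slack +1.644/-1.890; half-tol=0.405, Σhalf²=0.500011
  -H: nom -6.020 → Σnom=-130.860; wc +0.190/-0.461 → slack +1.834/-2.351; half-tol=0.326, Σhalf²=0.605961
  +I: nom +21.500 → Σnom=-109.360; wc +0.385/-0.420 → slack +2.219/-2.771; half-tol=0.402, Σhalf²=0.767967
Nominal = -109.360. Worst-case = [-109.360 - 2.771, -109.360 + 2.219] = [-112.131, -107.141]. RSS = √0.767967 = 0.876.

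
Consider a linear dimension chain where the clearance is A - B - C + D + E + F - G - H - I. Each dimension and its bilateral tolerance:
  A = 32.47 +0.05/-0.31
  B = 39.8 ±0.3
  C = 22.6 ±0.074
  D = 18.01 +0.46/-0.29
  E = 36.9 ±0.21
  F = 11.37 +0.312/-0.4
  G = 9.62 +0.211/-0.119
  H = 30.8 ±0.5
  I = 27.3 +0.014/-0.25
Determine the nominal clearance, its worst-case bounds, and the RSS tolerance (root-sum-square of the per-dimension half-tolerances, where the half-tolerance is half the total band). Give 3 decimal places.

Stack each dimension's contribution:
  +A: nom +32.470 → Σnom=32.470; wc +0.050/-0.310 → slack +0.050/-0.310; half-tol=0.180, Σhalf²=0.032400
  -B: nom -39.800 → Σnom=-7.330; wc +0.300/-0.300 → slack +0.350/-0.610; half-tol=0.300, Σhalf²=0.122400
  -C: nom -22.600 → Σnom=-29.930; wc +0.074/-0.074 → slack +0.424/-0.684; half-tol=0.074, Σhalf²=0.127876
  +D: nom +18.010 → Σnom=-11.920; wc +0.460/-0.290 → slack +0.884/-0.974; half-tol=0.375, Σhalf²=0.268501
  +E: nom +36.900 → Σnom=24.980; wc +0.210/-0.210 → slack +1.094/-1.184; half-tol=0.210, Σhalf²=0.312601
  +F: nom +11.370 → Σnom=36.350; wc +0.312/-0.400 → slack +1.406/-1.584; half-tol=0.356, Σhalf²=0.439337
  -G: nom -9.620 → Σnom=26.730; wc +0.119/-0.211 → slack +1.525/-1.795; half-tol=0.165, Σhalf²=0.466562
  -H: nom -30.800 → Σnom=-4.070; wc +0.500/-0.500 → slack +2.025/-2.295; half-tol=0.500, Σhalf²=0.716562
  -I: nom -27.300 → Σnom=-31.370; wc +0.250/-0.014 → slack +2.275/-2.309; half-tol=0.132, Σhalf²=0.733986
Nominal = -31.370. Worst-case = [-31.370 - 2.309, -31.370 + 2.275] = [-33.679, -29.095]. RSS = √0.733986 = 0.857.

nominal=-31.370 wc=[-33.679,-29.095] rss=0.857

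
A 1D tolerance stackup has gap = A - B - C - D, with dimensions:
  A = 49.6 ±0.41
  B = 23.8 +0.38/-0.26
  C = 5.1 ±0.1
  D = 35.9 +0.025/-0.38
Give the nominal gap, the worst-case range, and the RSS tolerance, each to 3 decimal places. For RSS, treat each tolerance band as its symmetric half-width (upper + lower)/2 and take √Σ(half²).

nominal=-15.200 wc=[-16.115,-14.050] rss=0.567

Stack each dimension's contribution:
  +A: nom +49.600 → Σnom=49.600; wc +0.410/-0.410 → slack +0.410/-0.410; half-tol=0.410, Σhalf²=0.168100
  -B: nom -23.800 → Σnom=25.800; wc +0.260/-0.380 → slack +0.670/-0.790; half-tol=0.320, Σhalf²=0.270500
  -C: nom -5.100 → Σnom=20.700; wc +0.100/-0.100 → slack +0.770/-0.890; half-tol=0.100, Σhalf²=0.280500
  -D: nom -35.900 → Σnom=-15.200; wc +0.380/-0.025 → slack +1.150/-0.915; half-tol=0.203, Σhalf²=0.321506
Nominal = -15.200. Worst-case = [-15.200 - 0.915, -15.200 + 1.150] = [-16.115, -14.050]. RSS = √0.321506 = 0.567.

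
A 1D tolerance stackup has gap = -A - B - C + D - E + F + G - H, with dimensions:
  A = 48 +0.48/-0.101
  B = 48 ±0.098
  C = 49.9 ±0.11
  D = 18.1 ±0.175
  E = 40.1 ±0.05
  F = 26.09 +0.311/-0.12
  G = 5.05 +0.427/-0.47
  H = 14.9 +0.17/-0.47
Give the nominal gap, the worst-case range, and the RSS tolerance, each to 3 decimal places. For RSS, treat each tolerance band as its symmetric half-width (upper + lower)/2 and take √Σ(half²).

Stack each dimension's contribution:
  -A: nom -48.000 → Σnom=-48.000; wc +0.101/-0.480 → slack +0.101/-0.480; half-tol=0.290, Σhalf²=0.084390
  -B: nom -48.000 → Σnom=-96.000; wc +0.098/-0.098 → slack +0.199/-0.578; half-tol=0.098, Σhalf²=0.093994
  -C: nom -49.900 → Σnom=-145.900; wc +0.110/-0.110 → slack +0.309/-0.688; half-tol=0.110, Σhalf²=0.106094
  +D: nom +18.100 → Σnom=-127.800; wc +0.175/-0.175 → slack +0.484/-0.863; half-tol=0.175, Σhalf²=0.136719
  -E: nom -40.100 → Σnom=-167.900; wc +0.050/-0.050 → slack +0.534/-0.913; half-tol=0.050, Σhalf²=0.139219
  +F: nom +26.090 → Σnom=-141.810; wc +0.311/-0.120 → slack +0.845/-1.033; half-tol=0.215, Σhalf²=0.185659
  +G: nom +5.050 → Σnom=-136.760; wc +0.427/-0.470 → slack +1.272/-1.503; half-tol=0.449, Σhalf²=0.386812
  -H: nom -14.900 → Σnom=-151.660; wc +0.470/-0.170 → slack +1.742/-1.673; half-tol=0.320, Σhalf²=0.489212
Nominal = -151.660. Worst-case = [-151.660 - 1.673, -151.660 + 1.742] = [-153.333, -149.918]. RSS = √0.489212 = 0.699.

nominal=-151.660 wc=[-153.333,-149.918] rss=0.699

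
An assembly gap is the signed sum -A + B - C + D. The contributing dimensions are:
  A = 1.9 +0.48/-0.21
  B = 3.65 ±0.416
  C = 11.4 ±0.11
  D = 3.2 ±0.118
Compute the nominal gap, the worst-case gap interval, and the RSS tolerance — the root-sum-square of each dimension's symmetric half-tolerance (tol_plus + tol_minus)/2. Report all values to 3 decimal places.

nominal=-6.450 wc=[-7.574,-5.596] rss=0.564

Stack each dimension's contribution:
  -A: nom -1.900 → Σnom=-1.900; wc +0.210/-0.480 → slack +0.210/-0.480; half-tol=0.345, Σhalf²=0.119025
  +B: nom +3.650 → Σnom=1.750; wc +0.416/-0.416 → slack +0.626/-0.896; half-tol=0.416, Σhalf²=0.292081
  -C: nom -11.400 → Σnom=-9.650; wc +0.110/-0.110 → slack +0.736/-1.006; half-tol=0.110, Σhalf²=0.304181
  +D: nom +3.200 → Σnom=-6.450; wc +0.118/-0.118 → slack +0.854/-1.124; half-tol=0.118, Σhalf²=0.318105
Nominal = -6.450. Worst-case = [-6.450 - 1.124, -6.450 + 0.854] = [-7.574, -5.596]. RSS = √0.318105 = 0.564.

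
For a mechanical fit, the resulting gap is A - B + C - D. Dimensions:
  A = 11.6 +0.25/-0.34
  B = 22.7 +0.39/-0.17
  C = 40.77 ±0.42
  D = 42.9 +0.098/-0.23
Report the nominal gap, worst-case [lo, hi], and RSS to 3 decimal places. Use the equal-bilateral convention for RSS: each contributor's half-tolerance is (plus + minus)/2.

Stack each dimension's contribution:
  +A: nom +11.600 → Σnom=11.600; wc +0.250/-0.340 → slack +0.250/-0.340; half-tol=0.295, Σhalf²=0.087025
  -B: nom -22.700 → Σnom=-11.100; wc +0.170/-0.390 → slack +0.420/-0.730; half-tol=0.280, Σhalf²=0.165425
  +C: nom +40.770 → Σnom=29.670; wc +0.420/-0.420 → slack +0.840/-1.150; half-tol=0.420, Σhalf²=0.341825
  -D: nom -42.900 → Σnom=-13.230; wc +0.230/-0.098 → slack +1.070/-1.248; half-tol=0.164, Σhalf²=0.368721
Nominal = -13.230. Worst-case = [-13.230 - 1.248, -13.230 + 1.070] = [-14.478, -12.160]. RSS = √0.368721 = 0.607.

nominal=-13.230 wc=[-14.478,-12.160] rss=0.607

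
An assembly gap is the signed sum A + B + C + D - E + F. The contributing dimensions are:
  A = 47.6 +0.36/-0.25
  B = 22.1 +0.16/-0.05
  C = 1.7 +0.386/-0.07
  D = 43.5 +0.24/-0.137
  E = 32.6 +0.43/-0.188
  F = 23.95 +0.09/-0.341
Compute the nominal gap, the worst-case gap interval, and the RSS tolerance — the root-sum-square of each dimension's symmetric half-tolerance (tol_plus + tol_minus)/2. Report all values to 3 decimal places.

Stack each dimension's contribution:
  +A: nom +47.600 → Σnom=47.600; wc +0.360/-0.250 → slack +0.360/-0.250; half-tol=0.305, Σhalf²=0.093025
  +B: nom +22.100 → Σnom=69.700; wc +0.160/-0.050 → slack +0.520/-0.300; half-tol=0.105, Σhalf²=0.104050
  +C: nom +1.700 → Σnom=71.400; wc +0.386/-0.070 → slack +0.906/-0.370; half-tol=0.228, Σhalf²=0.156034
  +D: nom +43.500 → Σnom=114.900; wc +0.240/-0.137 → slack +1.146/-0.507; half-tol=0.189, Σhalf²=0.191566
  -E: nom -32.600 → Σnom=82.300; wc +0.188/-0.430 → slack +1.334/-0.937; half-tol=0.309, Σhalf²=0.287047
  +F: nom +23.950 → Σnom=106.250; wc +0.090/-0.341 → slack +1.424/-1.278; half-tol=0.216, Σhalf²=0.333487
Nominal = 106.250. Worst-case = [106.250 - 1.278, 106.250 + 1.424] = [104.972, 107.674]. RSS = √0.333487 = 0.577.

nominal=106.250 wc=[104.972,107.674] rss=0.577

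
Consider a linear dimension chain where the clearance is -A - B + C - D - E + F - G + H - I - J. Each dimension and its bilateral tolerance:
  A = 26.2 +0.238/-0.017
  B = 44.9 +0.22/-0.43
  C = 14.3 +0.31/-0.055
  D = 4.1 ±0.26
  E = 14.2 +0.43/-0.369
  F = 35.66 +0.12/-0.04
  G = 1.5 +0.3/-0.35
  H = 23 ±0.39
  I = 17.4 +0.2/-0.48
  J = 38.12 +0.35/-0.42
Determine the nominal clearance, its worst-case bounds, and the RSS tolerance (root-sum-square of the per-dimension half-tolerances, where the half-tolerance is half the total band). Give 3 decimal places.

nominal=-73.460 wc=[-75.943,-70.314] rss=0.954

Stack each dimension's contribution:
  -A: nom -26.200 → Σnom=-26.200; wc +0.017/-0.238 → slack +0.017/-0.238; half-tol=0.128, Σhalf²=0.016256
  -B: nom -44.900 → Σnom=-71.100; wc +0.430/-0.220 → slack +0.447/-0.458; half-tol=0.325, Σhalf²=0.121881
  +C: nom +14.300 → Σnom=-56.800; wc +0.310/-0.055 → slack +0.757/-0.513; half-tol=0.182, Σhalf²=0.155188
  -D: nom -4.100 → Σnom=-60.900; wc +0.260/-0.260 → slack +1.017/-0.773; half-tol=0.260, Σhalf²=0.222788
  -E: nom -14.200 → Σnom=-75.100; wc +0.369/-0.430 → slack +1.386/-1.203; half-tol=0.399, Σhalf²=0.382388
  +F: nom +35.660 → Σnom=-39.440; wc +0.120/-0.040 → slack +1.506/-1.243; half-tol=0.080, Σhalf²=0.388788
  -G: nom -1.500 → Σnom=-40.940; wc +0.350/-0.300 → slack +1.856/-1.543; half-tol=0.325, Σhalf²=0.494413
  +H: nom +23.000 → Σnom=-17.940; wc +0.390/-0.390 → slack +2.246/-1.933; half-tol=0.390, Σhalf²=0.646513
  -I: nom -17.400 → Σnom=-35.340; wc +0.480/-0.200 → slack +2.726/-2.133; half-tol=0.340, Σhalf²=0.762113
  -J: nom -38.120 → Σnom=-73.460; wc +0.420/-0.350 → slack +3.146/-2.483; half-tol=0.385, Σhalf²=0.910338
Nominal = -73.460. Worst-case = [-73.460 - 2.483, -73.460 + 3.146] = [-75.943, -70.314]. RSS = √0.910338 = 0.954.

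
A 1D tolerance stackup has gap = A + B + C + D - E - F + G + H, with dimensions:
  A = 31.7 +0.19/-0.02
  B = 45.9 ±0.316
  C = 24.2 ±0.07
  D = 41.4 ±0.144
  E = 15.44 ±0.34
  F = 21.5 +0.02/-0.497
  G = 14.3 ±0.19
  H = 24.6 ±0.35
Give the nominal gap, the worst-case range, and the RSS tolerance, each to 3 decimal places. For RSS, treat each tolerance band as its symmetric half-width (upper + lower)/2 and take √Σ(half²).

Stack each dimension's contribution:
  +A: nom +31.700 → Σnom=31.700; wc +0.190/-0.020 → slack +0.190/-0.020; half-tol=0.105, Σhalf²=0.011025
  +B: nom +45.900 → Σnom=77.600; wc +0.316/-0.316 → slack +0.506/-0.336; half-tol=0.316, Σhalf²=0.110881
  +C: nom +24.200 → Σnom=101.800; wc +0.070/-0.070 → slack +0.576/-0.406; half-tol=0.070, Σhalf²=0.115781
  +D: nom +41.400 → Σnom=143.200; wc +0.144/-0.144 → slack +0.720/-0.550; half-tol=0.144, Σhalf²=0.136517
  -E: nom -15.440 → Σnom=127.760; wc +0.340/-0.340 → slack +1.060/-0.890; half-tol=0.340, Σhalf²=0.252117
  -F: nom -21.500 → Σnom=106.260; wc +0.497/-0.020 → slack +1.557/-0.910; half-tol=0.259, Σhalf²=0.318939
  +G: nom +14.300 → Σnom=120.560; wc +0.190/-0.190 → slack +1.747/-1.100; half-tol=0.190, Σhalf²=0.355039
  +H: nom +24.600 → Σnom=145.160; wc +0.350/-0.350 → slack +2.097/-1.450; half-tol=0.350, Σhalf²=0.477539
Nominal = 145.160. Worst-case = [145.160 - 1.450, 145.160 + 2.097] = [143.710, 147.257]. RSS = √0.477539 = 0.691.

nominal=145.160 wc=[143.710,147.257] rss=0.691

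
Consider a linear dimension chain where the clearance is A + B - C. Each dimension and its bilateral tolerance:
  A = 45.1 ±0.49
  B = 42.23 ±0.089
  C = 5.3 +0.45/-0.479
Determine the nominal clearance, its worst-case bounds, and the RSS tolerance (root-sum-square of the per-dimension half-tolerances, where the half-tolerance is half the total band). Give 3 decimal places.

nominal=82.030 wc=[81.001,83.088] rss=0.681

Stack each dimension's contribution:
  +A: nom +45.100 → Σnom=45.100; wc +0.490/-0.490 → slack +0.490/-0.490; half-tol=0.490, Σhalf²=0.240100
  +B: nom +42.230 → Σnom=87.330; wc +0.089/-0.089 → slack +0.579/-0.579; half-tol=0.089, Σhalf²=0.248021
  -C: nom -5.300 → Σnom=82.030; wc +0.479/-0.450 → slack +1.058/-1.029; half-tol=0.465, Σhalf²=0.463781
Nominal = 82.030. Worst-case = [82.030 - 1.029, 82.030 + 1.058] = [81.001, 83.088]. RSS = √0.463781 = 0.681.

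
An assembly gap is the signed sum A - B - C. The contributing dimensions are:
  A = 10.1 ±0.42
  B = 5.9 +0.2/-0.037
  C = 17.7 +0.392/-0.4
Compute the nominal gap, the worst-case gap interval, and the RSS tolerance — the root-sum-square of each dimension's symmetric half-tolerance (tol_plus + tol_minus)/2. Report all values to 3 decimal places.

Stack each dimension's contribution:
  +A: nom +10.100 → Σnom=10.100; wc +0.420/-0.420 → slack +0.420/-0.420; half-tol=0.420, Σhalf²=0.176400
  -B: nom -5.900 → Σnom=4.200; wc +0.037/-0.200 → slack +0.457/-0.620; half-tol=0.119, Σhalf²=0.190442
  -C: nom -17.700 → Σnom=-13.500; wc +0.400/-0.392 → slack +0.857/-1.012; half-tol=0.396, Σhalf²=0.347258
Nominal = -13.500. Worst-case = [-13.500 - 1.012, -13.500 + 0.857] = [-14.512, -12.643]. RSS = √0.347258 = 0.589.

nominal=-13.500 wc=[-14.512,-12.643] rss=0.589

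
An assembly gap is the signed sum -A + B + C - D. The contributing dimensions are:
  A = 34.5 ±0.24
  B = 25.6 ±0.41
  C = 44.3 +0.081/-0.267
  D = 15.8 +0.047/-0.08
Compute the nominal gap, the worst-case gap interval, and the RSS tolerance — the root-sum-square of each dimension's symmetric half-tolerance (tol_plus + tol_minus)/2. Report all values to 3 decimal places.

Stack each dimension's contribution:
  -A: nom -34.500 → Σnom=-34.500; wc +0.240/-0.240 → slack +0.240/-0.240; half-tol=0.240, Σhalf²=0.057600
  +B: nom +25.600 → Σnom=-8.900; wc +0.410/-0.410 → slack +0.650/-0.650; half-tol=0.410, Σhalf²=0.225700
  +C: nom +44.300 → Σnom=35.400; wc +0.081/-0.267 → slack +0.731/-0.917; half-tol=0.174, Σhalf²=0.255976
  -D: nom -15.800 → Σnom=19.600; wc +0.080/-0.047 → slack +0.811/-0.964; half-tol=0.064, Σhalf²=0.260008
Nominal = 19.600. Worst-case = [19.600 - 0.964, 19.600 + 0.811] = [18.636, 20.411]. RSS = √0.260008 = 0.510.

nominal=19.600 wc=[18.636,20.411] rss=0.510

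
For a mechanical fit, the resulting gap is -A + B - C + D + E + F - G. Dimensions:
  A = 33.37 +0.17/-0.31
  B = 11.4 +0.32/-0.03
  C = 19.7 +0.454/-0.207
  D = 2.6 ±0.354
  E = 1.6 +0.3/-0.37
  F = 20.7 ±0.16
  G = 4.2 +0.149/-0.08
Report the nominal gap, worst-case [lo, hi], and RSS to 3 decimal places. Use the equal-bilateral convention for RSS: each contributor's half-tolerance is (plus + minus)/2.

nominal=-20.970 wc=[-22.657,-19.239] rss=0.688

Stack each dimension's contribution:
  -A: nom -33.370 → Σnom=-33.370; wc +0.310/-0.170 → slack +0.310/-0.170; half-tol=0.240, Σhalf²=0.057600
  +B: nom +11.400 → Σnom=-21.970; wc +0.320/-0.030 → slack +0.630/-0.200; half-tol=0.175, Σhalf²=0.088225
  -C: nom -19.700 → Σnom=-41.670; wc +0.207/-0.454 → slack +0.837/-0.654; half-tol=0.331, Σhalf²=0.197455
  +D: nom +2.600 → Σnom=-39.070; wc +0.354/-0.354 → slack +1.191/-1.008; half-tol=0.354, Σhalf²=0.322771
  +E: nom +1.600 → Σnom=-37.470; wc +0.300/-0.370 → slack +1.491/-1.378; half-tol=0.335, Σhalf²=0.434996
  +F: nom +20.700 → Σnom=-16.770; wc +0.160/-0.160 → slack +1.651/-1.538; half-tol=0.160, Σhalf²=0.460596
  -G: nom -4.200 → Σnom=-20.970; wc +0.080/-0.149 → slack +1.731/-1.687; half-tol=0.114, Σhalf²=0.473706
Nominal = -20.970. Worst-case = [-20.970 - 1.687, -20.970 + 1.731] = [-22.657, -19.239]. RSS = √0.473706 = 0.688.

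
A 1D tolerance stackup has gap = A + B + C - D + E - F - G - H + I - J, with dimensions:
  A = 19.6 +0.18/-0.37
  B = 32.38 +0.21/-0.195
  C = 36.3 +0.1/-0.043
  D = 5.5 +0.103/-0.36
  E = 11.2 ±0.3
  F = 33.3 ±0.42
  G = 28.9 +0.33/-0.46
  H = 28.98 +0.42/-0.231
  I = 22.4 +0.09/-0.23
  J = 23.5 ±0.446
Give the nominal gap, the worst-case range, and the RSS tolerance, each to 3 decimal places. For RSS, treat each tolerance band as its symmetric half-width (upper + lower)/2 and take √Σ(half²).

Stack each dimension's contribution:
  +A: nom +19.600 → Σnom=19.600; wc +0.180/-0.370 → slack +0.180/-0.370; half-tol=0.275, Σhalf²=0.075625
  +B: nom +32.380 → Σnom=51.980; wc +0.210/-0.195 → slack +0.390/-0.565; half-tol=0.203, Σhalf²=0.116631
  +C: nom +36.300 → Σnom=88.280; wc +0.100/-0.043 → slack +0.490/-0.608; half-tol=0.072, Σhalf²=0.121744
  -D: nom -5.500 → Σnom=82.780; wc +0.360/-0.103 → slack +0.850/-0.711; half-tol=0.231, Σhalf²=0.175336
  +E: nom +11.200 → Σnom=93.980; wc +0.300/-0.300 → slack +1.150/-1.011; half-tol=0.300, Σhalf²=0.265336
  -F: nom -33.300 → Σnom=60.680; wc +0.420/-0.420 → slack +1.570/-1.431; half-tol=0.420, Σhalf²=0.441736
  -G: nom -28.900 → Σnom=31.780; wc +0.460/-0.330 → slack +2.030/-1.761; half-tol=0.395, Σhalf²=0.597761
  -H: nom -28.980 → Σnom=2.800; wc +0.231/-0.420 → slack +2.261/-2.181; half-tol=0.326, Σhalf²=0.703711
  +I: nom +22.400 → Σnom=25.200; wc +0.090/-0.230 → slack +2.351/-2.411; half-tol=0.160, Σhalf²=0.729311
  -J: nom -23.500 → Σnom=1.700; wc +0.446/-0.446 → slack +2.797/-2.857; half-tol=0.446, Σhalf²=0.928227
Nominal = 1.700. Worst-case = [1.700 - 2.857, 1.700 + 2.797] = [-1.157, 4.497]. RSS = √0.928227 = 0.963.

nominal=1.700 wc=[-1.157,4.497] rss=0.963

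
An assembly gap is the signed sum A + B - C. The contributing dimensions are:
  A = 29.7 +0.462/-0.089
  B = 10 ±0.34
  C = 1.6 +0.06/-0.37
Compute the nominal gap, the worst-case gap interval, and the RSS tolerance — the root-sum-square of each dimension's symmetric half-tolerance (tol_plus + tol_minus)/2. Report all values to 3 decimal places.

nominal=38.100 wc=[37.611,39.272] rss=0.488

Stack each dimension's contribution:
  +A: nom +29.700 → Σnom=29.700; wc +0.462/-0.089 → slack +0.462/-0.089; half-tol=0.276, Σhalf²=0.075900
  +B: nom +10.000 → Σnom=39.700; wc +0.340/-0.340 → slack +0.802/-0.429; half-tol=0.340, Σhalf²=0.191500
  -C: nom -1.600 → Σnom=38.100; wc +0.370/-0.060 → slack +1.172/-0.489; half-tol=0.215, Σhalf²=0.237725
Nominal = 38.100. Worst-case = [38.100 - 0.489, 38.100 + 1.172] = [37.611, 39.272]. RSS = √0.237725 = 0.488.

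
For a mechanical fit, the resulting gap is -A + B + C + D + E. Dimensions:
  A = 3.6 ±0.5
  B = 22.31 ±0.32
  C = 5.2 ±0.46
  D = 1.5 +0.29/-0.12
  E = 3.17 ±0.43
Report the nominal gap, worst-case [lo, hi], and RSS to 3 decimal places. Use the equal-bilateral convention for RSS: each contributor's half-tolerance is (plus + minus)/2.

nominal=28.580 wc=[26.750,30.580] rss=0.889

Stack each dimension's contribution:
  -A: nom -3.600 → Σnom=-3.600; wc +0.500/-0.500 → slack +0.500/-0.500; half-tol=0.500, Σhalf²=0.250000
  +B: nom +22.310 → Σnom=18.710; wc +0.320/-0.320 → slack +0.820/-0.820; half-tol=0.320, Σhalf²=0.352400
  +C: nom +5.200 → Σnom=23.910; wc +0.460/-0.460 → slack +1.280/-1.280; half-tol=0.460, Σhalf²=0.564000
  +D: nom +1.500 → Σnom=25.410; wc +0.290/-0.120 → slack +1.570/-1.400; half-tol=0.205, Σhalf²=0.606025
  +E: nom +3.170 → Σnom=28.580; wc +0.430/-0.430 → slack +2.000/-1.830; half-tol=0.430, Σhalf²=0.790925
Nominal = 28.580. Worst-case = [28.580 - 1.830, 28.580 + 2.000] = [26.750, 30.580]. RSS = √0.790925 = 0.889.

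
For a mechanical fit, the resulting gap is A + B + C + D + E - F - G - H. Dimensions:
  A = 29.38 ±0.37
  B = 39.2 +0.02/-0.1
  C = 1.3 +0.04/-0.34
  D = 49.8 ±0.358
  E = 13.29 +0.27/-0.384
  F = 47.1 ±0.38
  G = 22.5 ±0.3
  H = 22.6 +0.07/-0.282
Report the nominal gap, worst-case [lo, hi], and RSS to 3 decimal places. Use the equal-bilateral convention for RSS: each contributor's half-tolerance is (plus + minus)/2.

Stack each dimension's contribution:
  +A: nom +29.380 → Σnom=29.380; wc +0.370/-0.370 → slack +0.370/-0.370; half-tol=0.370, Σhalf²=0.136900
  +B: nom +39.200 → Σnom=68.580; wc +0.020/-0.100 → slack +0.390/-0.470; half-tol=0.060, Σhalf²=0.140500
  +C: nom +1.300 → Σnom=69.880; wc +0.040/-0.340 → slack +0.430/-0.810; half-tol=0.190, Σhalf²=0.176600
  +D: nom +49.800 → Σnom=119.680; wc +0.358/-0.358 → slack +0.788/-1.168; half-tol=0.358, Σhalf²=0.304764
  +E: nom +13.290 → Σnom=132.970; wc +0.270/-0.384 → slack +1.058/-1.552; half-tol=0.327, Σhalf²=0.411693
  -F: nom -47.100 → Σnom=85.870; wc +0.380/-0.380 → slack +1.438/-1.932; half-tol=0.380, Σhalf²=0.556093
  -G: nom -22.500 → Σnom=63.370; wc +0.300/-0.300 → slack +1.738/-2.232; half-tol=0.300, Σhalf²=0.646093
  -H: nom -22.600 → Σnom=40.770; wc +0.282/-0.070 → slack +2.020/-2.302; half-tol=0.176, Σhalf²=0.677069
Nominal = 40.770. Worst-case = [40.770 - 2.302, 40.770 + 2.020] = [38.468, 42.790]. RSS = √0.677069 = 0.823.

nominal=40.770 wc=[38.468,42.790] rss=0.823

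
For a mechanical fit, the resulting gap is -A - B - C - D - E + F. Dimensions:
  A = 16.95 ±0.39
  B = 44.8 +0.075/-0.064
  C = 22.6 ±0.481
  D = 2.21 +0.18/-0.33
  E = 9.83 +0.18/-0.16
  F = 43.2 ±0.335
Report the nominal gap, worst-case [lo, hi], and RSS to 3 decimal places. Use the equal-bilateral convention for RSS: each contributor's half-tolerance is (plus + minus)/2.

nominal=-53.190 wc=[-54.831,-51.430] rss=0.771

Stack each dimension's contribution:
  -A: nom -16.950 → Σnom=-16.950; wc +0.390/-0.390 → slack +0.390/-0.390; half-tol=0.390, Σhalf²=0.152100
  -B: nom -44.800 → Σnom=-61.750; wc +0.064/-0.075 → slack +0.454/-0.465; half-tol=0.070, Σhalf²=0.156930
  -C: nom -22.600 → Σnom=-84.350; wc +0.481/-0.481 → slack +0.935/-0.946; half-tol=0.481, Σhalf²=0.388291
  -D: nom -2.210 → Σnom=-86.560; wc +0.330/-0.180 → slack +1.265/-1.126; half-tol=0.255, Σhalf²=0.453316
  -E: nom -9.830 → Σnom=-96.390; wc +0.160/-0.180 → slack +1.425/-1.306; half-tol=0.170, Σhalf²=0.482216
  +F: nom +43.200 → Σnom=-53.190; wc +0.335/-0.335 → slack +1.760/-1.641; half-tol=0.335, Σhalf²=0.594441
Nominal = -53.190. Worst-case = [-53.190 - 1.641, -53.190 + 1.760] = [-54.831, -51.430]. RSS = √0.594441 = 0.771.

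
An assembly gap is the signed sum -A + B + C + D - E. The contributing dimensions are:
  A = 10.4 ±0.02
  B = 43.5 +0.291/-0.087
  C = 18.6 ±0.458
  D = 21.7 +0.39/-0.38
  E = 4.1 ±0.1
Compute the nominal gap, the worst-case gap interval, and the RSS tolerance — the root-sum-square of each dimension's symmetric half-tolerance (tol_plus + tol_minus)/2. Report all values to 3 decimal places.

Stack each dimension's contribution:
  -A: nom -10.400 → Σnom=-10.400; wc +0.020/-0.020 → slack +0.020/-0.020; half-tol=0.020, Σhalf²=0.000400
  +B: nom +43.500 → Σnom=33.100; wc +0.291/-0.087 → slack +0.311/-0.107; half-tol=0.189, Σhalf²=0.036121
  +C: nom +18.600 → Σnom=51.700; wc +0.458/-0.458 → slack +0.769/-0.565; half-tol=0.458, Σhalf²=0.245885
  +D: nom +21.700 → Σnom=73.400; wc +0.390/-0.380 → slack +1.159/-0.945; half-tol=0.385, Σhalf²=0.394110
  -E: nom -4.100 → Σnom=69.300; wc +0.100/-0.100 → slack +1.259/-1.045; half-tol=0.100, Σhalf²=0.404110
Nominal = 69.300. Worst-case = [69.300 - 1.045, 69.300 + 1.259] = [68.255, 70.559]. RSS = √0.404110 = 0.636.

nominal=69.300 wc=[68.255,70.559] rss=0.636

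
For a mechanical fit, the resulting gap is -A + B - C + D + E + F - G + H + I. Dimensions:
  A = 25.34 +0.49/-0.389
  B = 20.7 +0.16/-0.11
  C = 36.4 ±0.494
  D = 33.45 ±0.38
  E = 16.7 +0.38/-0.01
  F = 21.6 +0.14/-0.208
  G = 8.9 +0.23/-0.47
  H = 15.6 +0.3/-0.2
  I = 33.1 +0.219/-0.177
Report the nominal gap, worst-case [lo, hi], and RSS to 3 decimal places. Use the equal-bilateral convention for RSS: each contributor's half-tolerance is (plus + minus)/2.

nominal=70.510 wc=[68.211,73.442] rss=0.945

Stack each dimension's contribution:
  -A: nom -25.340 → Σnom=-25.340; wc +0.389/-0.490 → slack +0.389/-0.490; half-tol=0.440, Σhalf²=0.193160
  +B: nom +20.700 → Σnom=-4.640; wc +0.160/-0.110 → slack +0.549/-0.600; half-tol=0.135, Σhalf²=0.211385
  -C: nom -36.400 → Σnom=-41.040; wc +0.494/-0.494 → slack +1.043/-1.094; half-tol=0.494, Σhalf²=0.455421
  +D: nom +33.450 → Σnom=-7.590; wc +0.380/-0.380 → slack +1.423/-1.474; half-tol=0.380, Σhalf²=0.599821
  +E: nom +16.700 → Σnom=9.110; wc +0.380/-0.010 → slack +1.803/-1.484; half-tol=0.195, Σhalf²=0.637846
  +F: nom +21.600 → Σnom=30.710; wc +0.140/-0.208 → slack +1.943/-1.692; half-tol=0.174, Σhalf²=0.668122
  -G: nom -8.900 → Σnom=21.810; wc +0.470/-0.230 → slack +2.413/-1.922; half-tol=0.350, Σhalf²=0.790622
  +H: nom +15.600 → Σnom=37.410; wc +0.300/-0.200 → slack +2.713/-2.122; half-tol=0.250, Σhalf²=0.853122
  +I: nom +33.100 → Σnom=70.510; wc +0.219/-0.177 → slack +2.932/-2.299; half-tol=0.198, Σhalf²=0.892326
Nominal = 70.510. Worst-case = [70.510 - 2.299, 70.510 + 2.932] = [68.211, 73.442]. RSS = √0.892326 = 0.945.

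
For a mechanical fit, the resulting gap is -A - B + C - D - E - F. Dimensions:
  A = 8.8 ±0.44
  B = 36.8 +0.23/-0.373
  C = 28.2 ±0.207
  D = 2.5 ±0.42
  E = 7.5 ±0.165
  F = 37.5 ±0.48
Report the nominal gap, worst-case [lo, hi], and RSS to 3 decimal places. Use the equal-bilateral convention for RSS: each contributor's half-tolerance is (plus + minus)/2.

nominal=-64.900 wc=[-66.842,-62.815] rss=0.873

Stack each dimension's contribution:
  -A: nom -8.800 → Σnom=-8.800; wc +0.440/-0.440 → slack +0.440/-0.440; half-tol=0.440, Σhalf²=0.193600
  -B: nom -36.800 → Σnom=-45.600; wc +0.373/-0.230 → slack +0.813/-0.670; half-tol=0.301, Σhalf²=0.284502
  +C: nom +28.200 → Σnom=-17.400; wc +0.207/-0.207 → slack +1.020/-0.877; half-tol=0.207, Σhalf²=0.327351
  -D: nom -2.500 → Σnom=-19.900; wc +0.420/-0.420 → slack +1.440/-1.297; half-tol=0.420, Σhalf²=0.503751
  -E: nom -7.500 → Σnom=-27.400; wc +0.165/-0.165 → slack +1.605/-1.462; half-tol=0.165, Σhalf²=0.530976
  -F: nom -37.500 → Σnom=-64.900; wc +0.480/-0.480 → slack +2.085/-1.942; half-tol=0.480, Σhalf²=0.761376
Nominal = -64.900. Worst-case = [-64.900 - 1.942, -64.900 + 2.085] = [-66.842, -62.815]. RSS = √0.761376 = 0.873.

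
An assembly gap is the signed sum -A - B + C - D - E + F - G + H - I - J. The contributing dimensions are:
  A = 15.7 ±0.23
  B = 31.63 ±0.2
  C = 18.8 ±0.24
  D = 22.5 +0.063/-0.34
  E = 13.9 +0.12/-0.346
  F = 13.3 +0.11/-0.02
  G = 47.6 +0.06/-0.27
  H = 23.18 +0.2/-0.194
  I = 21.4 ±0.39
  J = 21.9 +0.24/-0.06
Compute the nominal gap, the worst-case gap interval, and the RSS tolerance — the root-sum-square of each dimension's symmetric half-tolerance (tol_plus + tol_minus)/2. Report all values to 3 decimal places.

Stack each dimension's contribution:
  -A: nom -15.700 → Σnom=-15.700; wc +0.230/-0.230 → slack +0.230/-0.230; half-tol=0.230, Σhalf²=0.052900
  -B: nom -31.630 → Σnom=-47.330; wc +0.200/-0.200 → slack +0.430/-0.430; half-tol=0.200, Σhalf²=0.092900
  +C: nom +18.800 → Σnom=-28.530; wc +0.240/-0.240 → slack +0.670/-0.670; half-tol=0.240, Σhalf²=0.150500
  -D: nom -22.500 → Σnom=-51.030; wc +0.340/-0.063 → slack +1.010/-0.733; half-tol=0.202, Σhalf²=0.191102
  -E: nom -13.900 → Σnom=-64.930; wc +0.346/-0.120 → slack +1.356/-0.853; half-tol=0.233, Σhalf²=0.245391
  +F: nom +13.300 → Σnom=-51.630; wc +0.110/-0.020 → slack +1.466/-0.873; half-tol=0.065, Σhalf²=0.249616
  -G: nom -47.600 → Σnom=-99.230; wc +0.270/-0.060 → slack +1.736/-0.933; half-tol=0.165, Σhalf²=0.276841
  +H: nom +23.180 → Σnom=-76.050; wc +0.200/-0.194 → slack +1.936/-1.127; half-tol=0.197, Σhalf²=0.315650
  -I: nom -21.400 → Σnom=-97.450; wc +0.390/-0.390 → slack +2.326/-1.517; half-tol=0.390, Σhalf²=0.467750
  -J: nom -21.900 → Σnom=-119.350; wc +0.060/-0.240 → slack +2.386/-1.757; half-tol=0.150, Σhalf²=0.490250
Nominal = -119.350. Worst-case = [-119.350 - 1.757, -119.350 + 2.386] = [-121.107, -116.964]. RSS = √0.490250 = 0.700.

nominal=-119.350 wc=[-121.107,-116.964] rss=0.700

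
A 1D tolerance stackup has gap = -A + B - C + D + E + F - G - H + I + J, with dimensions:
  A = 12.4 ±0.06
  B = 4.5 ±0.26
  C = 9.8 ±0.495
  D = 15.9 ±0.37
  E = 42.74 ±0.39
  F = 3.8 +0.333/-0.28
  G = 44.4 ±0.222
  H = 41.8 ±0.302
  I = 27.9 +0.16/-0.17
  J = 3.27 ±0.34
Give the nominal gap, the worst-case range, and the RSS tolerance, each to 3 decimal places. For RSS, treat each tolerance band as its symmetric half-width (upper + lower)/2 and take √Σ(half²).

Stack each dimension's contribution:
  -A: nom -12.400 → Σnom=-12.400; wc +0.060/-0.060 → slack +0.060/-0.060; half-tol=0.060, Σhalf²=0.003600
  +B: nom +4.500 → Σnom=-7.900; wc +0.260/-0.260 → slack +0.320/-0.320; half-tol=0.260, Σhalf²=0.071200
  -C: nom -9.800 → Σnom=-17.700; wc +0.495/-0.495 → slack +0.815/-0.815; half-tol=0.495, Σhalf²=0.316225
  +D: nom +15.900 → Σnom=-1.800; wc +0.370/-0.370 → slack +1.185/-1.185; half-tol=0.370, Σhalf²=0.453125
  +E: nom +42.740 → Σnom=40.940; wc +0.390/-0.390 → slack +1.575/-1.575; half-tol=0.390, Σhalf²=0.605225
  +F: nom +3.800 → Σnom=44.740; wc +0.333/-0.280 → slack +1.908/-1.855; half-tol=0.306, Σhalf²=0.699167
  -G: nom -44.400 → Σnom=0.340; wc +0.222/-0.222 → slack +2.130/-2.077; half-tol=0.222, Σhalf²=0.748451
  -H: nom -41.800 → Σnom=-41.460; wc +0.302/-0.302 → slack +2.432/-2.379; half-tol=0.302, Σhalf²=0.839655
  +I: nom +27.900 → Σnom=-13.560; wc +0.160/-0.170 → slack +2.592/-2.549; half-tol=0.165, Σhalf²=0.866880
  +J: nom +3.270 → Σnom=-10.290; wc +0.340/-0.340 → slack +2.932/-2.889; half-tol=0.340, Σhalf²=0.982480
Nominal = -10.290. Worst-case = [-10.290 - 2.889, -10.290 + 2.932] = [-13.179, -7.358]. RSS = √0.982480 = 0.991.

nominal=-10.290 wc=[-13.179,-7.358] rss=0.991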